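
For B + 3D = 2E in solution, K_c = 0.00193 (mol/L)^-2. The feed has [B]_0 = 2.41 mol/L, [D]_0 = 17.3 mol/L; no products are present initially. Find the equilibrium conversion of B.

X = 0.503

Let X = conversion of B; extent ξ = 2.41·X mol/L.
Concentrations: [B] = 2.41 − 2.41X; [D] = 17.3 − 7.23X; [E] = 4.82X.
K_c = [E]^2 / ([B] [D]^3).
Equating to 0.00193 (mol/L)^-2: the physical root is X = 0.503.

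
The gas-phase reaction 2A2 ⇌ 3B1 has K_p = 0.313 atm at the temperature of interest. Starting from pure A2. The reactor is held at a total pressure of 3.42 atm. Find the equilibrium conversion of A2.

X = 0.257

Take 1 mol A2 as basis and let X be its fractional conversion, so ξ = 0.5X.
At extent ξ: n_A2 = 1 − X; n_B1 = 1.5X.
n_T = Σnᵢ = 1 + 0.5X.
Mole fractions y_i = n_i/n_T; K_p = p_B1^3 / (p_A2^2) with p_i = y_i·P.
This yields a degree-3 equation in X; solving on (0,1), X = 0.257.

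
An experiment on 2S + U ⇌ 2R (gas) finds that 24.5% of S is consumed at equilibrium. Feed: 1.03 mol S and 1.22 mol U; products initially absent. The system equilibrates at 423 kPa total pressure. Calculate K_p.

K_p = 0.000483 kPa^-1

Let X = conversion of S (basis 1.03 mol S); extent of reaction ξ = 0.515X.
Mole table: n_S = 1.03 − 1.03X; n_U = 1.22 − 0.515X; n_R = 1.03X.
Summing: n_T = 2.25 − 0.515X.
At X = 0.245: n_S = 0.778, n_U = 1.09, n_R = 0.252, n_T = 2.12.
p_i = (n_i/n_T)·P. K_p = p_R^2 / (p_S^2 p_U) = 0.000483 kPa^-1.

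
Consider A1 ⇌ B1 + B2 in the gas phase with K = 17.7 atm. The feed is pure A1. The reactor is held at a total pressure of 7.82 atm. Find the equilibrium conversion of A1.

X = 0.833

Let X = conversion of A1 (basis 1 mol A1); extent of reaction ξ = X.
Mole table: n_A1 = 1 − X; n_B1 = X; n_B2 = X.
Summing: n_T = 1 + X.
With p_i = (n_i/n_T)P, K = p_B1 p_B2 / (p_A1).
Substituting and setting equal to 17.7 atm gives a polynomial in X; the root in (0,1) is X = 0.833.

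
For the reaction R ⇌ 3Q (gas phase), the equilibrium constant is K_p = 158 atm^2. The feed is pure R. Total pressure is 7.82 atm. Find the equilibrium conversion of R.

X = 0.573

Basis: 1 mol R initially; let X = conversion of R. Extent ξ = X.
Species balance: n_R = 1 − X; n_Q = 3X.
Summing: n_T = 1 + 2X.
y_i = n_i/n_T, p_i = y_i·P. K_p = p_Q^3 / (p_R).
Substituting and setting equal to 158 atm^2 gives a polynomial in X; the root in (0,1) is X = 0.573.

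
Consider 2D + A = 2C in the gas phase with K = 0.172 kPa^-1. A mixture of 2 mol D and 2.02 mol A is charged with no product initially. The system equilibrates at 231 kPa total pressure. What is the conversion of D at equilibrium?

Basis: 2 mol D initially; let X = conversion of D. Extent ξ = X.
At extent ξ: n_D = 2 − 2X; n_A = 2.02 − X; n_C = 2X.
Total moles n_T = 4.02 − X.
With p_i = (n_i/n_T)P, K = p_C^2 / (p_D^2 p_A).
Setting this equal to 0.172 kPa^-1 and taking the physical root (0 < X < 1) gives X = 0.795.

X = 0.795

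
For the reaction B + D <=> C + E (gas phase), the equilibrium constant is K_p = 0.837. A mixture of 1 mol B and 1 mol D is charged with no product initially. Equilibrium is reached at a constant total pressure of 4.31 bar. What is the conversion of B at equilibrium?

Let X = conversion of B (basis 1 mol B); extent of reaction ξ = X.
Mole table: n_B = 1 − X; n_D = 1 − X; n_C = X; n_E = X.
Total moles n_T = 2 (Δν = 0, constant).
With p_i = (n_i/n_T)P, K_p = p_C p_E / (p_B p_D).
This yields a degree-2 equation in X; solving on (0,1), X = 0.478.

X = 0.478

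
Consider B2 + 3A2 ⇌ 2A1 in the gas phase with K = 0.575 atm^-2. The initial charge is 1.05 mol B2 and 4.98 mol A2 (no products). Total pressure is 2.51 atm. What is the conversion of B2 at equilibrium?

X = 0.627

Basis: 1.05 mol B2 initially; let X = conversion of B2. Extent ξ = 1.05X.
Species balance: n_B2 = 1.05 − 1.05X; n_A2 = 4.98 − 3.15X; n_A1 = 2.1X.
Total moles n_T = 6.03 − 2.1X.
Mole fractions y_i = n_i/n_T; K = p_A1^2 / (p_B2 p_A2^3) with p_i = y_i·P.
Setting this equal to 0.575 atm^-2 and taking the physical root (0 < X < 1) gives X = 0.627.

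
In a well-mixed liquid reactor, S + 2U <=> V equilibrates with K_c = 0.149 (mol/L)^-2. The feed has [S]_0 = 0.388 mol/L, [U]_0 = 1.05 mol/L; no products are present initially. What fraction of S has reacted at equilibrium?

Let X = conversion of S; extent ξ = 0.388·X mol/L.
Concentrations: [S] = 0.388 − 0.388X; [U] = 1.05 − 0.776X; [V] = 0.388X.
K_c = [V] / ([S] [U]^2).
Equating to 0.149 (mol/L)^-2: the physical root is X = 0.120.

X = 0.120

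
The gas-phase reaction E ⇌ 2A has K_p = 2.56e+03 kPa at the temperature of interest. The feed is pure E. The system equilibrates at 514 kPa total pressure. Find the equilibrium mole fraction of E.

Take 1 mol E as basis and let X be its fractional conversion, so ξ = X.
Moles: n_E = 1 − X; n_A = 2X.
Summing: n_T = 1 + X.
With p_i = (n_i/n_T)P, K_p = p_A^2 / (p_E).
Substituting and setting equal to 2.56e+03 kPa gives a polynomial in X; the root in (0,1) is X = 0.745.
Then n_E = 0.255, n_T = 1.74, so y_E = 0.146.

y_E = 0.146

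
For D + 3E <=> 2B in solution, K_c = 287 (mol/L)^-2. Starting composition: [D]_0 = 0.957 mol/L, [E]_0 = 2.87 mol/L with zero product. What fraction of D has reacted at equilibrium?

Let X = conversion of D; extent ξ = 0.957·X mol/L.
Concentrations: [D] = 0.957 − 0.957X; [E] = 2.87 − 2.87X; [B] = 1.91X.
K_c = [B]^2 / ([D] [E]^3).
Equating to 287 (mol/L)^-2: the physical root is X = 0.857.

X = 0.857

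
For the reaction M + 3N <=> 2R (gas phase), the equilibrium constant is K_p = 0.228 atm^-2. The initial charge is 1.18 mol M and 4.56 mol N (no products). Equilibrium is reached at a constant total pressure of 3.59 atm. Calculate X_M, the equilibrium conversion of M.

Basis: 1.18 mol M initially; let X = conversion of M. Extent ξ = 1.18X.
Mole table: n_M = 1.18 − 1.18X; n_N = 4.56 − 3.54X; n_R = 2.36X.
Summing: n_T = 5.74 − 2.36X.
y_i = n_i/n_T, p_i = y_i·P. K_p = p_R^2 / (p_M p_N^3).
Equating to 0.228 atm^-2 and solving on 0 < X < 1: X = 0.530.

X = 0.530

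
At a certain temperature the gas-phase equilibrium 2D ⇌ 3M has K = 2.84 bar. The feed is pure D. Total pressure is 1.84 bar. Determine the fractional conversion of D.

X = 0.514

Basis: 1 mol D initially; let X = conversion of D. Extent ξ = 0.5X.
Mole table: n_D = 1 − X; n_M = 1.5X.
Summing: n_T = 1 + 0.5X.
y_i = n_i/n_T, p_i = y_i·P. K = p_M^3 / (p_D^2).
Substituting and setting equal to 2.84 bar gives a polynomial in X; the root in (0,1) is X = 0.514.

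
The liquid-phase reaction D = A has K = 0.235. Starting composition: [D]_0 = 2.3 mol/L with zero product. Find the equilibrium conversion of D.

X = 0.190

Let X = conversion of D; extent ξ = 2.3·X mol/L.
Concentrations: [D] = 2.3 − 2.3X; [A] = 2.3X.
K = [A] / ([D]).
Solving K = 0.235 for X ∈ (0,1): X = 0.190.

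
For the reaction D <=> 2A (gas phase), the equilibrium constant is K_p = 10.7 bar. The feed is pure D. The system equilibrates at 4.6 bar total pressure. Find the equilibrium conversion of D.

X = 0.606

Take 1 mol D as basis and let X be its fractional conversion, so ξ = X.
At extent ξ: n_D = 1 − X; n_A = 2X.
n_T = Σnᵢ = 1 + X.
With p_i = (n_i/n_T)P, K_p = p_A^2 / (p_D).
This yields a degree-2 equation in X; solving on (0,1), X = 0.606.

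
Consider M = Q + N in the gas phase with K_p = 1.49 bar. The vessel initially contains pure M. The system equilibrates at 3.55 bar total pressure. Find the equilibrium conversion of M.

Take 1 mol M as basis and let X be its fractional conversion, so ξ = X.
Species balance: n_M = 1 − X; n_Q = X; n_N = X.
Summing: n_T = 1 + X.
y_i = n_i/n_T, p_i = y_i·P. K_p = p_Q p_N / (p_M).
Equating to 1.49 bar and solving on 0 < X < 1: X = 0.544.

X = 0.544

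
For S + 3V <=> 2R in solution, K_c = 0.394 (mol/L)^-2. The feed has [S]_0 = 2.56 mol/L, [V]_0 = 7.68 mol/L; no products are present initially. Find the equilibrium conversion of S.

Let X = conversion of S; extent ξ = 2.56·X mol/L.
Concentrations: [S] = 2.56 − 2.56X; [V] = 7.68 − 7.68X; [R] = 5.12X.
K_c = [R]^2 / ([S] [V]^3).
This equals 0.394 at X = 0.616 (the root in 0 < X < 1).

X = 0.616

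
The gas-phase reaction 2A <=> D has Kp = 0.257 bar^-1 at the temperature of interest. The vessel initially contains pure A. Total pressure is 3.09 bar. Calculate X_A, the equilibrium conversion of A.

Take 1 mol A as basis and let X be its fractional conversion, so ξ = 0.5X.
Species balance: n_A = 1 − X; n_D = 0.5X.
Summing: n_T = 1 − 0.5X.
With p_i = (n_i/n_T)P, Kp = p_D / (p_A^2).
Substituting and setting equal to 0.257 bar^-1 gives a polynomial in X; the root in (0,1) is X = 0.511.

X = 0.511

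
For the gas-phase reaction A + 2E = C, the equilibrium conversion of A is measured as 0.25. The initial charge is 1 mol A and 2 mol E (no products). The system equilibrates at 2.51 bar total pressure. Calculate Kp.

Take 1 mol A as basis and let X be its fractional conversion, so ξ = X.
Species balance: n_A = 1 − X; n_E = 2 − 2X; n_C = X.
n_T = Σnᵢ = 3 − 2X.
At X = 0.25: n_A = 0.75, n_E = 1.5, n_C = 0.25, n_T = 2.5.
p_i = (n_i/n_T)·P. Kp = p_C / (p_A p_E^2) = 0.147 bar^-2.

Kp = 0.147 bar^-2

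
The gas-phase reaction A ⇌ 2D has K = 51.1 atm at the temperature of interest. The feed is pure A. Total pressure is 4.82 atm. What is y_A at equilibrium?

Take 1 mol A as basis and let X be its fractional conversion, so ξ = X.
At extent ξ: n_A = 1 − X; n_D = 2X.
Total moles n_T = 1 + X.
Mole fractions y_i = n_i/n_T; K = p_D^2 / (p_A) with p_i = y_i·P.
This yields a degree-2 equation in X; solving on (0,1), X = 0.852.
Then n_A = 0.148, n_T = 1.85, so y_A = 0.080.

y_A = 0.080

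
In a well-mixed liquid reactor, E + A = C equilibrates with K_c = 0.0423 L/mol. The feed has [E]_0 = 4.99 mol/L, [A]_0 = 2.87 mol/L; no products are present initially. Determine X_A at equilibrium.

X = 0.161

Let X = conversion of A; extent ξ = 2.87·X mol/L.
Concentrations: [E] = 4.99 − 2.87X; [A] = 2.87 − 2.87X; [C] = 2.87X.
K_c = [C] / ([E] [A]).
Setting equal to 0.0423 and solving for X on (0,1) gives X = 0.161.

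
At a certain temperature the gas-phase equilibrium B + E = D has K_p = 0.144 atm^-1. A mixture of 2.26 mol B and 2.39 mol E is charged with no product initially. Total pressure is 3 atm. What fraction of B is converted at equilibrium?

X = 0.169

Take 2.26 mol B as basis and let X be its fractional conversion, so ξ = 2.26X.
Species balance: n_B = 2.26 − 2.26X; n_E = 2.39 − 2.26X; n_D = 2.26X.
Summing: n_T = 4.65 − 2.26X.
Mole fractions y_i = n_i/n_T; K_p = p_D / (p_B p_E) with p_i = y_i·P.
Setting this equal to 0.144 atm^-1 and taking the physical root (0 < X < 1) gives X = 0.169.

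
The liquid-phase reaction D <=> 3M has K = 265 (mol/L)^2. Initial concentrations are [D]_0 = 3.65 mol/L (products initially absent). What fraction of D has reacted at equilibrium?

Let X = conversion of D; extent ξ = 3.65·X mol/L.
Concentrations: [D] = 3.65 − 3.65X; [M] = 10.9X.
K = [M]^3 / ([D]).
Setting equal to 265 and solving for X on (0,1) gives X = 0.642.

X = 0.642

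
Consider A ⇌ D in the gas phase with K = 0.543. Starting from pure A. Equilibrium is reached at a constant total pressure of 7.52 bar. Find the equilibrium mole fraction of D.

y_D = 0.352

Basis: 1 mol A initially; let X = conversion of A. Extent ξ = X.
Species balance: n_A = 1 − X; n_D = X.
Since Δν = 0, n_T = 1 throughout.
Mole fractions y_i = n_i/n_T; K = p_D / (p_A) with p_i = y_i·P.
This yields a degree-1 equation in X; solving on (0,1), X = 0.352.
Then n_D = 0.352, n_T = 1, so y_D = 0.352.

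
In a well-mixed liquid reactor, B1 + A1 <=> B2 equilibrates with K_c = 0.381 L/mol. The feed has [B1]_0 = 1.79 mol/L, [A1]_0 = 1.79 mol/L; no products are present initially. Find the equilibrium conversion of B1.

Let X = conversion of B1; extent ξ = 1.79·X mol/L.
Concentrations: [B1] = 1.79 − 1.79X; [A1] = 1.79 − 1.79X; [B2] = 1.79X.
K_c = [B2] / ([B1] [A1]).
This equals 0.381 at X = 0.318 (the root in 0 < X < 1).

X = 0.318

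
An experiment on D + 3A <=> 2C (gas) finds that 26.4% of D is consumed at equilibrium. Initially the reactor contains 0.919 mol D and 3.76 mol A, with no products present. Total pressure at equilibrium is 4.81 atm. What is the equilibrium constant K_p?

K_p = 0.00949 atm^-2

Basis: 0.919 mol D initially; let X = conversion of D. Extent ξ = 0.919X.
At extent ξ: n_D = 0.919 − 0.919X; n_A = 3.76 − 2.76X; n_C = 1.84X.
Summing: n_T = 4.68 − 1.84X.
At X = 0.264: n_D = 0.676, n_A = 3.03, n_C = 0.485, n_T = 4.19.
p_i = (n_i/n_T)·P. K_p = p_C^2 / (p_D p_A^3) = 0.00949 atm^-2.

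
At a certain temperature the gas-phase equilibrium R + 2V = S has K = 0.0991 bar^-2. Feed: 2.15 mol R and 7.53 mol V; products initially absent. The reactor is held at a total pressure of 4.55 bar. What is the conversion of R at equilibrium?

Let X = conversion of R (basis 2.15 mol R); extent of reaction ξ = 2.15X.
Species balance: n_R = 2.15 − 2.15X; n_V = 7.53 − 4.3X; n_S = 2.15X.
Total moles n_T = 9.68 − 4.3X.
y_i = n_i/n_T, p_i = y_i·P. K = p_S / (p_R p_V^2).
This yields a degree-3 equation in X; solving on (0,1), X = 0.510.

X = 0.510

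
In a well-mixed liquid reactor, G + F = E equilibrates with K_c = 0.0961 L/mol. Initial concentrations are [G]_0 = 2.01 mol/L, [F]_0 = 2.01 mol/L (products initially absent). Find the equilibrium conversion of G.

Let X = conversion of G; extent ξ = 2.01·X mol/L.
Concentrations: [G] = 2.01 − 2.01X; [F] = 2.01 − 2.01X; [E] = 2.01X.
K_c = [E] / ([G] [F]).
This equals 0.0961 at X = 0.142 (the root in 0 < X < 1).

X = 0.142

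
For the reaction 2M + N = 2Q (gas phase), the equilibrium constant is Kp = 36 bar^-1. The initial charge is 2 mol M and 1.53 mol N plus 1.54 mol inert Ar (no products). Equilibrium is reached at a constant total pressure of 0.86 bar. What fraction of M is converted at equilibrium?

X = 0.707

Take 2 mol M as basis and let X be its fractional conversion, so ξ = X.
Species balance: n_M = 2 − 2X; n_N = 1.53 − X; n_Q = 2X; n_I = 1.54 (inert).
n_T = Σnᵢ = 5.07 − X.
Mole fractions y_i = n_i/n_T; Kp = p_Q^2 / (p_M^2 p_N) with p_i = y_i·P.
Setting this equal to 36 bar^-1 and taking the physical root (0 < X < 1) gives X = 0.707.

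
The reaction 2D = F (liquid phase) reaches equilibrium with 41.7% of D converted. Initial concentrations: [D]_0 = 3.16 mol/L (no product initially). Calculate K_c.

Let X = conversion of D.
Concentrations: [D] = 3.16 − 3.16X; [F] = 1.58X.
At X = 0.417: [D] = 1.84, [F] = 0.659.
K_c = [F] / ([D]^2) = 0.194 L/mol.

K_c = 0.194 L/mol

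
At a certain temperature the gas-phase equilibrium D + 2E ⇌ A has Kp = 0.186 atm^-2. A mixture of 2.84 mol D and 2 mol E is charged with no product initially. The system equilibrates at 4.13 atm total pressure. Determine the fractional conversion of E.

Take 2 mol E as basis and let X be its fractional conversion, so ξ = X.
Species balance: n_D = 2.84 − X; n_E = 2 − 2X; n_A = X.
n_T = Σnᵢ = 4.84 − 2X.
Mole fractions y_i = n_i/n_T; Kp = p_A / (p_D p_E^2) with p_i = y_i·P.
Setting this equal to 0.186 atm^-2 and taking the physical root (0 < X < 1) gives X = 0.501.

X = 0.501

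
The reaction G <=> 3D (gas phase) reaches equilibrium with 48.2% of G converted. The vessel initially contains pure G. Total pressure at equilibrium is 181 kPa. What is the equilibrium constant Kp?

Kp = 4.96e+04 kPa^2

Let X = conversion of G (basis 1 mol G); extent of reaction ξ = X.
Species balance: n_G = 1 − X; n_D = 3X.
Summing: n_T = 1 + 2X.
At X = 0.482: n_G = 0.518, n_D = 1.45, n_T = 1.96.
p_i = (n_i/n_T)·P. Kp = p_D^3 / (p_G) = 4.96e+04 kPa^2.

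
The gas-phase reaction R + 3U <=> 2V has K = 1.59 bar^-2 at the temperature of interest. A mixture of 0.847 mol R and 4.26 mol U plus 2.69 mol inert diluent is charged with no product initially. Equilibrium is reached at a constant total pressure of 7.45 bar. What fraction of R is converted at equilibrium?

Basis: 0.847 mol R initially; let X = conversion of R. Extent ξ = 0.847X.
Mole table: n_R = 0.847 − 0.847X; n_U = 4.26 − 2.54X; n_V = 1.69X; n_I = 2.69 (inert).
Total moles n_T = 7.8 − 1.69X.
With p_i = (n_i/n_T)P, K = p_V^2 / (p_R p_U^3).
This yields a degree-4 equation in X; solving on (0,1), X = 0.867.

X = 0.867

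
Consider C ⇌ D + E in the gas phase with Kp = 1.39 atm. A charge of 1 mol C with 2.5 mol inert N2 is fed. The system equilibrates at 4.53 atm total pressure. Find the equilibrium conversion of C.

Basis: 1 mol C initially; let X = conversion of C. Extent ξ = X.
Mole table: n_C = 1 − X; n_D = X; n_E = X; n_I = 2.5 (inert).
n_T = Σnᵢ = 3.5 + X.
y_i = n_i/n_T, p_i = y_i·P. Kp = p_D p_E / (p_C).
Substituting and setting equal to 1.39 atm gives a polynomial in X; the root in (0,1) is X = 0.659.

X = 0.659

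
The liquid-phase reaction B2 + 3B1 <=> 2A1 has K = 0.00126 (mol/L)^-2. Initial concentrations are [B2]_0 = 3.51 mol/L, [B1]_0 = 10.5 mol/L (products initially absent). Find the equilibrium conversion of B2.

Let X = conversion of B2; extent ξ = 3.51·X mol/L.
Concentrations: [B2] = 3.51 − 3.51X; [B1] = 10.5 − 10.5X; [A1] = 7.02X.
K = [A1]^2 / ([B2] [B1]^3).
This equals 0.00126 at X = 0.204 (the root in 0 < X < 1).

X = 0.204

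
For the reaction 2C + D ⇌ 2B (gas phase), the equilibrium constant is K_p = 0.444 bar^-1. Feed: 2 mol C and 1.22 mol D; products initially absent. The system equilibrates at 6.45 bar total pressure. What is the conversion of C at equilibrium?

Basis: 2 mol C initially; let X = conversion of C. Extent ξ = X.
Moles: n_C = 2 − 2X; n_D = 1.22 − X; n_B = 2X.
n_T = Σnᵢ = 3.22 − X.
With p_i = (n_i/n_T)P, K_p = p_B^2 / (p_C^2 p_D).
Setting this equal to 0.444 bar^-1 and taking the physical root (0 < X < 1) gives X = 0.469.

X = 0.469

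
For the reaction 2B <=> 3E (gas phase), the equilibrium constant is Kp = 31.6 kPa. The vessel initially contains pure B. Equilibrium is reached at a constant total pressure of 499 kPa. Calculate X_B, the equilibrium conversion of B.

X = 0.231

Take 1 mol B as basis and let X be its fractional conversion, so ξ = 0.5X.
At extent ξ: n_B = 1 − X; n_E = 1.5X.
n_T = Σnᵢ = 1 + 0.5X.
y_i = n_i/n_T, p_i = y_i·P. Kp = p_E^3 / (p_B^2).
Setting this equal to 31.6 kPa and taking the physical root (0 < X < 1) gives X = 0.231.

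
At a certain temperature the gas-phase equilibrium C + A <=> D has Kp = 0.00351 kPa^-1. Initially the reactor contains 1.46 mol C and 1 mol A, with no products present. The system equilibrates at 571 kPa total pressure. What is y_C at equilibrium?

y_C = 0.491

Basis: 1 mol A initially; let X = conversion of A. Extent ξ = X.
Species balance: n_C = 1.46 − X; n_A = 1 − X; n_D = X.
n_T = Σnᵢ = 2.46 − X.
y_i = n_i/n_T, p_i = y_i·P. Kp = p_D / (p_C p_A).
Setting this equal to 0.00351 kPa^-1 and taking the physical root (0 < X < 1) gives X = 0.496.
Then n_C = 0.964, n_T = 1.96, so y_C = 0.491.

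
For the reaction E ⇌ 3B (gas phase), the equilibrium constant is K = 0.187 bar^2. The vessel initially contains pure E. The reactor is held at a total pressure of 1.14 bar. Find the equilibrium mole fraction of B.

y_B = 0.434

Basis: 1 mol E initially; let X = conversion of E. Extent ξ = X.
At extent ξ: n_E = 1 − X; n_B = 3X.
n_T = Σnᵢ = 1 + 2X.
With p_i = (n_i/n_T)P, K = p_B^3 / (p_E).
Substituting and setting equal to 0.187 bar^2 gives a polynomial in X; the root in (0,1) is X = 0.203.
Then n_B = 0.61, n_T = 1.41, so y_B = 0.434.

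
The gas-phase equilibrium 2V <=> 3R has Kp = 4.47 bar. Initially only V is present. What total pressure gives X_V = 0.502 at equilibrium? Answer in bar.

Take 1 mol V as basis and let X be its fractional conversion, so ξ = 0.5X.
Moles: n_V = 1 − X; n_R = 1.5X.
Summing: n_T = 1 + 0.5X.
Kp = p_R^3 / (p_V^2) with p_i = (n_i/n_T)·P.
At X = 0.502: the mole-fraction product g(X) = Π y_i^ν_i = 1.376. Since Kp = g(X)·P^{1}, P = (Kp/g)^(1/1) = (4.47/1.376)^(1/1) = 3.25 bar.

P = 3.25 bar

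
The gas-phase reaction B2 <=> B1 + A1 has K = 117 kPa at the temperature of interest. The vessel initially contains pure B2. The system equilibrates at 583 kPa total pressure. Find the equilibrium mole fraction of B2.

y_B2 = 0.420

Let X = conversion of B2 (basis 1 mol B2); extent of reaction ξ = X.
At extent ξ: n_B2 = 1 − X; n_B1 = X; n_A1 = X.
Summing: n_T = 1 + X.
Mole fractions y_i = n_i/n_T; K = p_B1 p_A1 / (p_B2) with p_i = y_i·P.
Setting this equal to 117 kPa and taking the physical root (0 < X < 1) gives X = 0.409.
Then n_B2 = 0.591, n_T = 1.41, so y_B2 = 0.420.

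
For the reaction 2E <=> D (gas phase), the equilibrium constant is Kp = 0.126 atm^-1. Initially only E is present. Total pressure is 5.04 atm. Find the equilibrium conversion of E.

X = 0.469

Let X = conversion of E (basis 1 mol E); extent of reaction ξ = 0.5X.
Mole table: n_E = 1 − X; n_D = 0.5X.
n_T = Σnᵢ = 1 − 0.5X.
Mole fractions y_i = n_i/n_T; Kp = p_D / (p_E^2) with p_i = y_i·P.
Substituting and setting equal to 0.126 atm^-1 gives a polynomial in X; the root in (0,1) is X = 0.469.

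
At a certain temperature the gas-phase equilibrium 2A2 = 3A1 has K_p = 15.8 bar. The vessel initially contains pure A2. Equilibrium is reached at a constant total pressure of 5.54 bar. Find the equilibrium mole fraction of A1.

y_A1 = 0.673

Basis: 1 mol A2 initially; let X = conversion of A2. Extent ξ = 0.5X.
Species balance: n_A2 = 1 − X; n_A1 = 1.5X.
Summing: n_T = 1 + 0.5X.
Mole fractions y_i = n_i/n_T; K_p = p_A1^3 / (p_A2^2) with p_i = y_i·P.
Equating to 15.8 bar and solving on 0 < X < 1: X = 0.578.
Then n_A1 = 0.868, n_T = 1.29, so y_A1 = 0.673.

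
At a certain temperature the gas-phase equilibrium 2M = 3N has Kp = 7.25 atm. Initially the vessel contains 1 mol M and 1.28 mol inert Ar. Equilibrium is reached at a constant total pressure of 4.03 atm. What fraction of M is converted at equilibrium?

Take 1 mol M as basis and let X be its fractional conversion, so ξ = 0.5X.
Moles: n_M = 1 − X; n_N = 1.5X; n_I = 1.28 (inert).
Total moles n_T = 2.28 + 0.5X.
y_i = n_i/n_T, p_i = y_i·P. Kp = p_N^3 / (p_M^2).
Substituting and setting equal to 7.25 atm gives a polynomial in X; the root in (0,1) is X = 0.602.

X = 0.602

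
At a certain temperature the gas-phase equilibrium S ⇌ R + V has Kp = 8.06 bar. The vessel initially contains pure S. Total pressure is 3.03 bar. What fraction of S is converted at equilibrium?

Basis: 1 mol S initially; let X = conversion of S. Extent ξ = X.
Moles: n_S = 1 − X; n_R = X; n_V = X.
Summing: n_T = 1 + X.
With p_i = (n_i/n_T)P, Kp = p_R p_V / (p_S).
This yields a degree-2 equation in X; solving on (0,1), X = 0.853.

X = 0.853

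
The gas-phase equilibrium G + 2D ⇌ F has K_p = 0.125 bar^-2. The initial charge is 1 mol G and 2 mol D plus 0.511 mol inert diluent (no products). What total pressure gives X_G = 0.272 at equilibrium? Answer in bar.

Take 1 mol G as basis and let X be its fractional conversion, so ξ = X.
At extent ξ: n_G = 1 − X; n_D = 2 − 2X; n_F = X; n_I = 0.511 (inert).
n_T = Σnᵢ = 3.51 − 2X.
K_p = p_F / (p_G p_D^2) with p_i = (n_i/n_T)·P.
At X = 0.272: the mole-fraction product g(X) = Π y_i^ν_i = 1.551. Since K_p = g(X)·P^{-2}, P = (g/K_p)^(1/2) = (1.551/0.125)^(1/2) = 3.52 bar.

P = 3.52 bar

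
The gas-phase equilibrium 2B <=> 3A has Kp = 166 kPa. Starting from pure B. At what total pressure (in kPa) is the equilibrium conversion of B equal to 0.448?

Basis: 1 mol B initially; let X = conversion of B. Extent ξ = 0.5X.
Mole table: n_B = 1 − X; n_A = 1.5X.
Summing: n_T = 1 + 0.5X.
Kp = p_A^3 / (p_B^2) with p_i = (n_i/n_T)·P.
At X = 0.448: the mole-fraction product g(X) = Π y_i^ν_i = 0.8137. Since Kp = g(X)·P^{1}, P = (Kp/g)^(1/1) = (166/0.8137)^(1/1) = 204 kPa.

P = 204 kPa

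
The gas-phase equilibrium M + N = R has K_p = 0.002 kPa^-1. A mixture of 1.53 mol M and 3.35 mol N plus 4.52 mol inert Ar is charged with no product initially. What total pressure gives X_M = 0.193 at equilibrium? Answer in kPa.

P = 356 kPa

Let X = conversion of M (basis 1.53 mol M); extent of reaction ξ = 1.53X.
Species balance: n_M = 1.53 − 1.53X; n_N = 3.35 − 1.53X; n_R = 1.53X; n_I = 4.52 (inert).
Summing: n_T = 9.4 − 1.53X.
K_p = p_R / (p_M p_N) with p_i = (n_i/n_T)·P.
At X = 0.193: the mole-fraction product g(X) = Π y_i^ν_i = 0.7128. Since K_p = g(X)·P^{-1}, P = (g/K_p)^(1/1) = (0.7128/0.002)^(1/1) = 356 kPa.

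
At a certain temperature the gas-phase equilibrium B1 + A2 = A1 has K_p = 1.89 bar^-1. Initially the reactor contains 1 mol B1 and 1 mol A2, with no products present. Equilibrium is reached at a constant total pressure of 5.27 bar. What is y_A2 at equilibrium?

Basis: 1 mol B1 initially; let X = conversion of B1. Extent ξ = X.
At extent ξ: n_B1 = 1 − X; n_A2 = 1 − X; n_A1 = X.
Summing: n_T = 2 − X.
Mole fractions y_i = n_i/n_T; K_p = p_A1 / (p_B1 p_A2) with p_i = y_i·P.
Equating to 1.89 bar^-1 and solving on 0 < X < 1: X = 0.698.
Then n_A2 = 0.302, n_T = 1.3, so y_A2 = 0.232.

y_A2 = 0.232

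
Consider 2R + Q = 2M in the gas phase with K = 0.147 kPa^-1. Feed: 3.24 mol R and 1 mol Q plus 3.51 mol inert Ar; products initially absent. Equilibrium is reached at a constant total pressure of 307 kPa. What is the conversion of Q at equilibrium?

Take 1 mol Q as basis and let X be its fractional conversion, so ξ = X.
Moles: n_R = 3.24 − 2X; n_Q = 1 − X; n_M = 2X; n_I = 3.51 (inert).
Summing: n_T = 7.75 − X.
y_i = n_i/n_T, p_i = y_i·P. K = p_M^2 / (p_R^2 p_Q).
Equating to 0.147 kPa^-1 and solving on 0 < X < 1: X = 0.830.

X = 0.830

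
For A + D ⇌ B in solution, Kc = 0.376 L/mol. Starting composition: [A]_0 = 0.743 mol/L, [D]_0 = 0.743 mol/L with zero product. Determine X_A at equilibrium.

X = 0.185

Let X = conversion of A; extent ξ = 0.743·X mol/L.
Concentrations: [A] = 0.743 − 0.743X; [D] = 0.743 − 0.743X; [B] = 0.743X.
Kc = [B] / ([A] [D]).
This equals 0.376 at X = 0.185 (the root in 0 < X < 1).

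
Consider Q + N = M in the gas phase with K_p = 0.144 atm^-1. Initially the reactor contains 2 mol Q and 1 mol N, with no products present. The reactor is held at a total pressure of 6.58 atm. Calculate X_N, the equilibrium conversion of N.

Basis: 1 mol N initially; let X = conversion of N. Extent ξ = X.
Mole table: n_Q = 2 − X; n_N = 1 − X; n_M = X.
Total moles n_T = 3 − X.
y_i = n_i/n_T, p_i = y_i·P. K_p = p_M / (p_Q p_N).
Setting this equal to 0.144 atm^-1 and taking the physical root (0 < X < 1) gives X = 0.370.

X = 0.370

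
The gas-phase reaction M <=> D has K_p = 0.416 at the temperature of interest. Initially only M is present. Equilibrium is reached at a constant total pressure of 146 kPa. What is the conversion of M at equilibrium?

X = 0.294

Take 1 mol M as basis and let X be its fractional conversion, so ξ = X.
Moles: n_M = 1 − X; n_D = X.
n_T stays at 1 (no change in mole number).
y_i = n_i/n_T, p_i = y_i·P. K_p = p_D / (p_M).
Setting this equal to 0.416 and taking the physical root (0 < X < 1) gives X = 0.294.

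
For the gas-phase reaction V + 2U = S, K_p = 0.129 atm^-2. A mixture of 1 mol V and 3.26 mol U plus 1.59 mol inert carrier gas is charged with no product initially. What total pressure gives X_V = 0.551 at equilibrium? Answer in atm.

P = 6.79 atm

Let X = conversion of V (basis 1 mol V); extent of reaction ξ = X.
Mole table: n_V = 1 − X; n_U = 3.26 − 2X; n_S = X; n_I = 1.59 (inert).
n_T = Σnᵢ = 5.85 − 2X.
K_p = p_S / (p_V p_U^2) with p_i = (n_i/n_T)·P.
At X = 0.551: the mole-fraction product g(X) = Π y_i^ν_i = 5.941. Since K_p = g(X)·P^{-2}, P = (g/K_p)^(1/2) = (5.941/0.129)^(1/2) = 6.79 atm.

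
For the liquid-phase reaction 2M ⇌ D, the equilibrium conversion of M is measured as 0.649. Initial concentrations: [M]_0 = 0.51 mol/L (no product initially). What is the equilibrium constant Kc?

Let X = conversion of M.
Concentrations: [M] = 0.51 − 0.51X; [D] = 0.255X.
At X = 0.649: [M] = 0.179, [D] = 0.165.
Kc = [D] / ([M]^2) = 5.16 L/mol.

Kc = 5.16 L/mol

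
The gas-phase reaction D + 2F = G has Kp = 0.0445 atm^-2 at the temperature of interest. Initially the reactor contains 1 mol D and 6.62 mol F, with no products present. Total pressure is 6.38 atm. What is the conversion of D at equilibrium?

Take 1 mol D as basis and let X be its fractional conversion, so ξ = X.
Species balance: n_D = 1 − X; n_F = 6.62 − 2X; n_G = X.
Total moles n_T = 7.62 − 2X.
y_i = n_i/n_T, p_i = y_i·P. Kp = p_G / (p_D p_F^2).
Substituting and setting equal to 0.0445 atm^-2 gives a polynomial in X; the root in (0,1) is X = 0.565.

X = 0.565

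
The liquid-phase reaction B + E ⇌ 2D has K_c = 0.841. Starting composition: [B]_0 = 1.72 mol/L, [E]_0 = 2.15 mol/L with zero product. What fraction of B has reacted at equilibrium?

Let X = conversion of B; extent ξ = 1.72·X mol/L.
Concentrations: [B] = 1.72 − 1.72X; [E] = 2.15 − 1.72X; [D] = 3.44X.
K_c = [D]^2 / ([B] [E]).
This equals 0.841 at X = 0.350 (the root in 0 < X < 1).

X = 0.350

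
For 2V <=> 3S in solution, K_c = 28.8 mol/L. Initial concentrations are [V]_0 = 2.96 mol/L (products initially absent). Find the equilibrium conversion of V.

Let X = conversion of V; extent ξ = 2.96X/2 mol/L.
Concentrations: [V] = 2.96 − 2.96X; [S] = 4.44X.
K_c = [S]^3 / ([V]^2).
This equals 28.8 at X = 0.674 (the root in 0 < X < 1).

X = 0.674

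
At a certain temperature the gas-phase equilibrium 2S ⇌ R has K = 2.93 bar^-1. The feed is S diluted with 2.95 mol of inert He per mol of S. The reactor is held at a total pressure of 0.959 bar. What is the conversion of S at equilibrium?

X = 0.452

Take 1 mol S as basis and let X be its fractional conversion, so ξ = 0.5X.
Species balance: n_S = 1 − X; n_R = 0.5X; n_I = 2.95 (inert).
Summing: n_T = 3.95 − 0.5X.
With p_i = (n_i/n_T)P, K = p_R / (p_S^2).
Setting this equal to 2.93 bar^-1 and taking the physical root (0 < X < 1) gives X = 0.452.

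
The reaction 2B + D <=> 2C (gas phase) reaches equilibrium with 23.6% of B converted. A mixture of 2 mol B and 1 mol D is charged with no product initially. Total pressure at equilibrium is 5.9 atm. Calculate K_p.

Basis: 2 mol B initially; let X = conversion of B. Extent ξ = X.
Species balance: n_B = 2 − 2X; n_D = 1 − X; n_C = 2X.
n_T = Σnᵢ = 3 − X.
At X = 0.236: n_B = 1.53, n_D = 0.764, n_C = 0.472, n_T = 2.76.
p_i = (n_i/n_T)·P. K_p = p_C^2 / (p_B^2 p_D) = 0.0585 atm^-1.

K_p = 0.0585 atm^-1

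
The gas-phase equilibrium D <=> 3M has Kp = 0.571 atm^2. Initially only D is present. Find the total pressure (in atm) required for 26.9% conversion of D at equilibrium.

P = 1.37 atm

Let X = conversion of D (basis 1 mol D); extent of reaction ξ = X.
At extent ξ: n_D = 1 − X; n_M = 3X.
n_T = Σnᵢ = 1 + 2X.
Kp = p_M^3 / (p_D) with p_i = (n_i/n_T)·P.
At X = 0.269: the mole-fraction product g(X) = Π y_i^ν_i = 0.3039. Since Kp = g(X)·P^{2}, P = (Kp/g)^(1/2) = (0.571/0.3039)^(1/2) = 1.37 atm.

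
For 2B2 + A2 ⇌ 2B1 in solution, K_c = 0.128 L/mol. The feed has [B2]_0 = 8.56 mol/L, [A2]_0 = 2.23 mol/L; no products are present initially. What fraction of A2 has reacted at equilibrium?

Let X = conversion of A2; extent ξ = 2.23·X mol/L.
Concentrations: [B2] = 8.56 − 4.46X; [A2] = 2.23 − 2.23X; [B1] = 4.46X.
K_c = [B1]^2 / ([B2]^2 [A2]).
Solving K_c = 0.128 for X ∈ (0,1): X = 0.519.

X = 0.519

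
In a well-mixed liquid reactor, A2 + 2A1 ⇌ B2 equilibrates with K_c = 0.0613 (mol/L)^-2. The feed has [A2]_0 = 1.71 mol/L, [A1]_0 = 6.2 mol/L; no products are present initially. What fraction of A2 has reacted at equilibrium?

X = 0.538

Let X = conversion of A2; extent ξ = 1.71·X mol/L.
Concentrations: [A2] = 1.71 − 1.71X; [A1] = 6.2 − 3.42X; [B2] = 1.71X.
K_c = [B2] / ([A2] [A1]^2).
Equating to 0.0613 (mol/L)^-2: the physical root is X = 0.538.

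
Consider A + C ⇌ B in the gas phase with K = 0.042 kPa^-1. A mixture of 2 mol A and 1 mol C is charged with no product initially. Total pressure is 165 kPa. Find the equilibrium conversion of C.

Basis: 1 mol C initially; let X = conversion of C. Extent ξ = X.
Moles: n_A = 2 − X; n_C = 1 − X; n_B = X.
n_T = Σnᵢ = 3 − X.
Mole fractions y_i = n_i/n_T; K = p_B / (p_A p_C) with p_i = y_i·P.
Substituting and setting equal to 0.042 kPa^-1 gives a polynomial in X; the root in (0,1) is X = 0.791.

X = 0.791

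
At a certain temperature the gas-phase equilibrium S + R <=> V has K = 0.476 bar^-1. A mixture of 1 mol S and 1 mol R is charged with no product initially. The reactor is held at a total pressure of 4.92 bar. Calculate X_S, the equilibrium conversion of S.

X = 0.453

Basis: 1 mol S initially; let X = conversion of S. Extent ξ = X.
Mole table: n_S = 1 − X; n_R = 1 − X; n_V = X.
Summing: n_T = 2 − X.
Mole fractions y_i = n_i/n_T; K = p_V / (p_S p_R) with p_i = y_i·P.
Equating to 0.476 bar^-1 and solving on 0 < X < 1: X = 0.453.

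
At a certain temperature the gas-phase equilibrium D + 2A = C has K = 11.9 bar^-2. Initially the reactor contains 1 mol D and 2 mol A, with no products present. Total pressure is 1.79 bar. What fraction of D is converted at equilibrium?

X = 0.780

Let X = conversion of D (basis 1 mol D); extent of reaction ξ = X.
Species balance: n_D = 1 − X; n_A = 2 − 2X; n_C = X.
Summing: n_T = 3 − 2X.
y_i = n_i/n_T, p_i = y_i·P. K = p_C / (p_D p_A^2).
Equating to 11.9 bar^-2 and solving on 0 < X < 1: X = 0.780.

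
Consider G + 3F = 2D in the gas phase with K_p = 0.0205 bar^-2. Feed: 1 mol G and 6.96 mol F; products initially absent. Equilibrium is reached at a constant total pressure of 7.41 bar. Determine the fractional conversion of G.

Let X = conversion of G (basis 1 mol G); extent of reaction ξ = X.
At extent ξ: n_G = 1 − X; n_F = 6.96 − 3X; n_D = 2X.
Total moles n_T = 7.96 − 2X.
With p_i = (n_i/n_T)P, K_p = p_D^2 / (p_G p_F^3).
Setting this equal to 0.0205 bar^-2 and taking the physical root (0 < X < 1) gives X = 0.591.

X = 0.591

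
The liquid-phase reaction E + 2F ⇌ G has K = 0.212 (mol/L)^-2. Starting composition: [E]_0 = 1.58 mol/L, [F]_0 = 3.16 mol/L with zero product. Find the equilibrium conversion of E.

Let X = conversion of E; extent ξ = 1.58·X mol/L.
Concentrations: [E] = 1.58 − 1.58X; [F] = 3.16 − 3.16X; [G] = 1.58X.
K = [G] / ([E] [F]^2).
This equals 0.212 at X = 0.418 (the root in 0 < X < 1).

X = 0.418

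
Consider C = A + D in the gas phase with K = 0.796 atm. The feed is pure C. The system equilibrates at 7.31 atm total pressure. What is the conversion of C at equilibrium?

X = 0.313

Let X = conversion of C (basis 1 mol C); extent of reaction ξ = X.
At extent ξ: n_C = 1 − X; n_A = X; n_D = X.
Total moles n_T = 1 + X.
y_i = n_i/n_T, p_i = y_i·P. K = p_A p_D / (p_C).
Setting this equal to 0.796 atm and taking the physical root (0 < X < 1) gives X = 0.313.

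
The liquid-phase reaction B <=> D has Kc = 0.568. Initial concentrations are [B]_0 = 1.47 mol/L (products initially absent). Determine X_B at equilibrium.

Let X = conversion of B; extent ξ = 1.47·X mol/L.
Concentrations: [B] = 1.47 − 1.47X; [D] = 1.47X.
Kc = [D] / ([B]).
Solving Kc = 0.568 for X ∈ (0,1): X = 0.362.

X = 0.362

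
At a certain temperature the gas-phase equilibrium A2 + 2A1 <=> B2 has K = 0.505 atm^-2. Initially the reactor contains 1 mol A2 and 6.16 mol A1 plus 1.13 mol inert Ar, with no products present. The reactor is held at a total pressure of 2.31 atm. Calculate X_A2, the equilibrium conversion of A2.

X = 0.570

Take 1 mol A2 as basis and let X be its fractional conversion, so ξ = X.
Mole table: n_A2 = 1 − X; n_A1 = 6.16 − 2X; n_B2 = X; n_I = 1.13 (inert).
n_T = Σnᵢ = 8.29 − 2X.
y_i = n_i/n_T, p_i = y_i·P. K = p_B2 / (p_A2 p_A1^2).
Substituting and setting equal to 0.505 atm^-2 gives a polynomial in X; the root in (0,1) is X = 0.570.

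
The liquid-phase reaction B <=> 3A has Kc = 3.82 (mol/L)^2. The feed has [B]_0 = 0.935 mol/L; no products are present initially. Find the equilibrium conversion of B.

X = 0.447

Let X = conversion of B; extent ξ = 0.935·X mol/L.
Concentrations: [B] = 0.935 − 0.935X; [A] = 2.81X.
Kc = [A]^3 / ([B]).
Setting equal to 3.82 and solving for X on (0,1) gives X = 0.447.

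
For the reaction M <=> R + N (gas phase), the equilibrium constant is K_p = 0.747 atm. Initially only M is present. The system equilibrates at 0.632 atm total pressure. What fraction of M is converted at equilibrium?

X = 0.736

Take 1 mol M as basis and let X be its fractional conversion, so ξ = X.
Moles: n_M = 1 − X; n_R = X; n_N = X.
Summing: n_T = 1 + X.
With p_i = (n_i/n_T)P, K_p = p_R p_N / (p_M).
Substituting and setting equal to 0.747 atm gives a polynomial in X; the root in (0,1) is X = 0.736.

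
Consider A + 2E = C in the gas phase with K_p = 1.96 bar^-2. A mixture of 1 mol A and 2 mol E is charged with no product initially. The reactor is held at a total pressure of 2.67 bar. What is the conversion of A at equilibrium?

X = 0.680

Take 1 mol A as basis and let X be its fractional conversion, so ξ = X.
At extent ξ: n_A = 1 − X; n_E = 2 − 2X; n_C = X.
Total moles n_T = 3 − 2X.
y_i = n_i/n_T, p_i = y_i·P. K_p = p_C / (p_A p_E^2).
Substituting and setting equal to 1.96 bar^-2 gives a polynomial in X; the root in (0,1) is X = 0.680.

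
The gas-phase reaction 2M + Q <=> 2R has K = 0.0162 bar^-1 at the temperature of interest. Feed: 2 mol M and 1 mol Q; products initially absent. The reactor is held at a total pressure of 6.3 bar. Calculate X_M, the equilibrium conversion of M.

Let X = conversion of M (basis 2 mol M); extent of reaction ξ = X.
Mole table: n_M = 2 − 2X; n_Q = 1 − X; n_R = 2X.
Summing: n_T = 3 − X.
With p_i = (n_i/n_T)P, K = p_R^2 / (p_M^2 p_Q).
Setting this equal to 0.0162 bar^-1 and taking the physical root (0 < X < 1) gives X = 0.149.

X = 0.149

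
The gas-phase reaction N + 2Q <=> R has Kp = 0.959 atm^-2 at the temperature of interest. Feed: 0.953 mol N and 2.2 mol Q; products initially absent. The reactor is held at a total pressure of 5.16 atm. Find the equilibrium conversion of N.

Let X = conversion of N (basis 0.953 mol N); extent of reaction ξ = 0.953X.
Moles: n_N = 0.953 − 0.953X; n_Q = 2.2 − 1.91X; n_R = 0.953X.
Total moles n_T = 3.15 − 1.91X.
y_i = n_i/n_T, p_i = y_i·P. Kp = p_R / (p_N p_Q^2).
Setting this equal to 0.959 atm^-2 and taking the physical root (0 < X < 1) gives X = 0.810.

X = 0.810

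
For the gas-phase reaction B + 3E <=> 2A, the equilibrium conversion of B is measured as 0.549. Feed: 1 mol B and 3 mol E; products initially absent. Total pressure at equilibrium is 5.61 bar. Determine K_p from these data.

K_p = 0.289 bar^-2

Basis: 1 mol B initially; let X = conversion of B. Extent ξ = X.
Species balance: n_B = 1 − X; n_E = 3 − 3X; n_A = 2X.
n_T = Σnᵢ = 4 − 2X.
At X = 0.549: n_B = 0.451, n_E = 1.35, n_A = 1.1, n_T = 2.9.
p_i = (n_i/n_T)·P. K_p = p_A^2 / (p_B p_E^3) = 0.289 bar^-2.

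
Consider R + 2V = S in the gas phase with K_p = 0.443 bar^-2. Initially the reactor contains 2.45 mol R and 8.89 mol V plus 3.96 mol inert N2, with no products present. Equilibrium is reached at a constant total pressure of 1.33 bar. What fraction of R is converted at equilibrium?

Let X = conversion of R (basis 2.45 mol R); extent of reaction ξ = 2.45X.
Species balance: n_R = 2.45 − 2.45X; n_V = 8.89 − 4.9X; n_S = 2.45X; n_I = 3.96 (inert).
Summing: n_T = 15.3 − 4.9X.
With p_i = (n_i/n_T)P, K_p = p_S / (p_R p_V^2).
Setting this equal to 0.443 bar^-2 and taking the physical root (0 < X < 1) gives X = 0.194.

X = 0.194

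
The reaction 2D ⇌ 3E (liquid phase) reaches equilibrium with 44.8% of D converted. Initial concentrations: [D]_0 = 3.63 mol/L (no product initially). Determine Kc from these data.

Kc = 3.62 mol/L

Let X = conversion of D.
Concentrations: [D] = 3.63 − 3.63X; [E] = 5.45X.
At X = 0.448: [D] = 2, [E] = 2.44.
Kc = [E]^3 / ([D]^2) = 3.62 mol/L.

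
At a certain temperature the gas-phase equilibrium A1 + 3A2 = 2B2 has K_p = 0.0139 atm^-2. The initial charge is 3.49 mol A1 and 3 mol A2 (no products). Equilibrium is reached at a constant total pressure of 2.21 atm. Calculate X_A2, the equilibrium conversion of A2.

X = 0.155

Basis: 3 mol A2 initially; let X = conversion of A2. Extent ξ = X.
Mole table: n_A1 = 3.49 − X; n_A2 = 3 − 3X; n_B2 = 2X.
Total moles n_T = 6.49 − 2X.
With p_i = (n_i/n_T)P, K_p = p_B2^2 / (p_A1 p_A2^3).
This yields a degree-4 equation in X; solving on (0,1), X = 0.155.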